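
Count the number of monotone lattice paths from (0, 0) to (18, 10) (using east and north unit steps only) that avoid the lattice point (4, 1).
Number of paths = 9037160

Total paths from (0, 0) to (18, 10): C(28, 18) = 13123110. Paths through (4, 1): (paths (0, 0) → (4, 1)) × (paths (4, 1) → (18, 10)) = C(5, 4) · C(23, 14) = 5 · 817190 = 4085950. Avoidance count = 13123110 − 4085950 = 9037160.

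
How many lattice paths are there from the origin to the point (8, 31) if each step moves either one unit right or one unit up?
Number of paths = 61523748

A monotone lattice path from (0, 0) to (8, 31) consists of 8 east steps and 31 north steps in some order, so it is determined by which 8 of the 39 steps are east. The count is C(39, 8) = 61523748.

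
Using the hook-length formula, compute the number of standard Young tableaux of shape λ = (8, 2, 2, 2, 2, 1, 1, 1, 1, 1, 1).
# SYT of shape (8, 2, 2, 2, 2, 1, 1, 1, 1, 1, 1) = 57610280

Hook-length formula: f^λ = n! / Π hook(c), product over all cells c of the Young diagram. For λ = (8, 2, 2, 2, 2, 1, 1, 1, 1, 1, 1), n = 22 boxes. Hook lengths by row (left-to-right, top-to-bottom): [18, 11, 6, 5, 4, 3, 2, 1]; [11, 4]; [10, 3]; [9, 2]; [8, 1]; [6]; [5]; [4]; [3]; [2]; [1]. Product of hooks = 19510419456000. So f^λ = 22! / 19510419456000 = 1124000727777607680000 / 19510419456000 = 57610280.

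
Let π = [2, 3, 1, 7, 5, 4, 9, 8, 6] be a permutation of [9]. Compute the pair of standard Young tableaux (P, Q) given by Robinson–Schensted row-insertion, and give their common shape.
P = [1, 3, 4, 6] / [2, 5, 8] / [7, 9];  Q = [1, 2, 4, 7] / [3, 5, 8] / [6, 9];  common shape = (4, 3, 2)

Row-insert the values π_1, π_2, … into P one at a time, bumping the leftmost entry strictly greater than the inserted value down to the next row. The recording tableau Q records, in position (i, j), the step at which that cell was added to P.
  Insert 2 (step 1): P = [2];  Q = [1]
  Insert 3 (step 2): P = [2, 3];  Q = [1, 2]
  Insert 1 (step 3): P = [1, 3] / [2];  Q = [1, 2] / [3]
  Insert 7 (step 4): P = [1, 3, 7] / [2];  Q = [1, 2, 4] / [3]
  Insert 5 (step 5): P = [1, 3, 5] / [2, 7];  Q = [1, 2, 4] / [3, 5]
  Insert 4 (step 6): P = [1, 3, 4] / [2, 5] / [7];  Q = [1, 2, 4] / [3, 5] / [6]
  Insert 9 (step 7): P = [1, 3, 4, 9] / [2, 5] / [7];  Q = [1, 2, 4, 7] / [3, 5] / [6]
  Insert 8 (step 8): P = [1, 3, 4, 8] / [2, 5, 9] / [7];  Q = [1, 2, 4, 7] / [3, 5, 8] / [6]
  Insert 6 (step 9): P = [1, 3, 4, 6] / [2, 5, 8] / [7, 9];  Q = [1, 2, 4, 7] / [3, 5, 8] / [6, 9]
Final shape: (4, 3, 2).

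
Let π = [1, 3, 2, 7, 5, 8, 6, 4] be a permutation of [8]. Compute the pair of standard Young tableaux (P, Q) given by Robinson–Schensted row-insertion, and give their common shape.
P = [1, 2, 4, 6] / [3, 5, 8] / [7];  Q = [1, 2, 4, 6] / [3, 5, 7] / [8];  common shape = (4, 3, 1)

Row-insert the values π_1, π_2, … into P one at a time, bumping the leftmost entry strictly greater than the inserted value down to the next row. The recording tableau Q records, in position (i, j), the step at which that cell was added to P.
  Insert 1 (step 1): P = [1];  Q = [1]
  Insert 3 (step 2): P = [1, 3];  Q = [1, 2]
  Insert 2 (step 3): P = [1, 2] / [3];  Q = [1, 2] / [3]
  Insert 7 (step 4): P = [1, 2, 7] / [3];  Q = [1, 2, 4] / [3]
  Insert 5 (step 5): P = [1, 2, 5] / [3, 7];  Q = [1, 2, 4] / [3, 5]
  Insert 8 (step 6): P = [1, 2, 5, 8] / [3, 7];  Q = [1, 2, 4, 6] / [3, 5]
  Insert 6 (step 7): P = [1, 2, 5, 6] / [3, 7, 8];  Q = [1, 2, 4, 6] / [3, 5, 7]
  Insert 4 (step 8): P = [1, 2, 4, 6] / [3, 5, 8] / [7];  Q = [1, 2, 4, 6] / [3, 5, 7] / [8]
Final shape: (4, 3, 1).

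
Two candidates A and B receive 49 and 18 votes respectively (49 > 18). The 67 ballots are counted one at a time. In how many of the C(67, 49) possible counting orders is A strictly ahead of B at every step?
Strict-lead orderings = 4333013029359300

Total orderings of the 67 votes with 49 for A: C(67, 49) = 9364899127970100. By the Bertrand ballot formula (Cycle Lemma / reflection principle), the number of orderings in which A is strictly ahead of B throughout is (p − q)/(p + q) · C(p + q, p) = (49 − 18)/(49 + 18) · 9364899127970100 = 4333013029359300.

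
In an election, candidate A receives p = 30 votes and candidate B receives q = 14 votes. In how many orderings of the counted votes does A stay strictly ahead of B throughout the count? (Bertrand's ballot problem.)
Strict-lead orderings = 41802112192

Total orderings of the 44 votes with 30 for A: C(44, 30) = 114955808528. By the Bertrand ballot formula (Cycle Lemma / reflection principle), the number of orderings in which A is strictly ahead of B throughout is (p − q)/(p + q) · C(p + q, p) = (30 − 14)/(30 + 14) · 114955808528 = 41802112192.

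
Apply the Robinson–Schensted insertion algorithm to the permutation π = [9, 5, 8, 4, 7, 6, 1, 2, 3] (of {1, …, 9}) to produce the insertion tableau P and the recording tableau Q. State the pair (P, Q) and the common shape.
P = [1, 2, 3] / [4, 6] / [5, 7] / [8] / [9];  Q = [1, 3, 9] / [2, 5] / [4, 8] / [6] / [7];  common shape = (3, 2, 2, 1, 1)

Row-insert the values π_1, π_2, … into P one at a time, bumping the leftmost entry strictly greater than the inserted value down to the next row. The recording tableau Q records, in position (i, j), the step at which that cell was added to P.
  Insert 9 (step 1): P = [9];  Q = [1]
  Insert 5 (step 2): P = [5] / [9];  Q = [1] / [2]
  Insert 8 (step 3): P = [5, 8] / [9];  Q = [1, 3] / [2]
  Insert 4 (step 4): P = [4, 8] / [5] / [9];  Q = [1, 3] / [2] / [4]
  Insert 7 (step 5): P = [4, 7] / [5, 8] / [9];  Q = [1, 3] / [2, 5] / [4]
  Insert 6 (step 6): P = [4, 6] / [5, 7] / [8] / [9];  Q = [1, 3] / [2, 5] / [4] / [6]
  Insert 1 (step 7): P = [1, 6] / [4, 7] / [5] / [8] / [9];  Q = [1, 3] / [2, 5] / [4] / [6] / [7]
  Insert 2 (step 8): P = [1, 2] / [4, 6] / [5, 7] / [8] / [9];  Q = [1, 3] / [2, 5] / [4, 8] / [6] / [7]
  Insert 3 (step 9): P = [1, 2, 3] / [4, 6] / [5, 7] / [8] / [9];  Q = [1, 3, 9] / [2, 5] / [4, 8] / [6] / [7]
Final shape: (3, 2, 2, 1, 1).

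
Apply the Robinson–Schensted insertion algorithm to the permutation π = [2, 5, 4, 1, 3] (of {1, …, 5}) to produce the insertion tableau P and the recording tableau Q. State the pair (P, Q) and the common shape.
P = [1, 3] / [2, 4] / [5];  Q = [1, 2] / [3, 5] / [4];  common shape = (2, 2, 1)

Row-insert the values π_1, π_2, … into P one at a time, bumping the leftmost entry strictly greater than the inserted value down to the next row. The recording tableau Q records, in position (i, j), the step at which that cell was added to P.
  Insert 2 (step 1): P = [2];  Q = [1]
  Insert 5 (step 2): P = [2, 5];  Q = [1, 2]
  Insert 4 (step 3): P = [2, 4] / [5];  Q = [1, 2] / [3]
  Insert 1 (step 4): P = [1, 4] / [2] / [5];  Q = [1, 2] / [3] / [4]
  Insert 3 (step 5): P = [1, 3] / [2, 4] / [5];  Q = [1, 2] / [3, 5] / [4]
Final shape: (2, 2, 1).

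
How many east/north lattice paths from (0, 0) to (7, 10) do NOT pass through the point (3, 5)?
Number of paths = 12392

Total paths from (0, 0) to (7, 10): C(17, 7) = 19448. Paths through (3, 5): (paths (0, 0) → (3, 5)) × (paths (3, 5) → (7, 10)) = C(8, 3) · C(9, 4) = 56 · 126 = 7056. Avoidance count = 19448 − 7056 = 12392.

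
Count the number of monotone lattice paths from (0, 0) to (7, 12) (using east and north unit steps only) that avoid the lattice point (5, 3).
Number of paths = 47308

Total paths from (0, 0) to (7, 12): C(19, 7) = 50388. Paths through (5, 3): (paths (0, 0) → (5, 3)) × (paths (5, 3) → (7, 12)) = C(8, 5) · C(11, 2) = 56 · 55 = 3080. Avoidance count = 50388 − 3080 = 47308.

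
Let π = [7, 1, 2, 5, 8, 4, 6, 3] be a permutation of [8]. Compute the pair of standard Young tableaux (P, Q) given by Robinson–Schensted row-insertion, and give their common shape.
P = [1, 2, 3, 6] / [4, 8] / [5] / [7];  Q = [1, 3, 4, 5] / [2, 7] / [6] / [8];  common shape = (4, 2, 1, 1)

Row-insert the values π_1, π_2, … into P one at a time, bumping the leftmost entry strictly greater than the inserted value down to the next row. The recording tableau Q records, in position (i, j), the step at which that cell was added to P.
  Insert 7 (step 1): P = [7];  Q = [1]
  Insert 1 (step 2): P = [1] / [7];  Q = [1] / [2]
  Insert 2 (step 3): P = [1, 2] / [7];  Q = [1, 3] / [2]
  Insert 5 (step 4): P = [1, 2, 5] / [7];  Q = [1, 3, 4] / [2]
  Insert 8 (step 5): P = [1, 2, 5, 8] / [7];  Q = [1, 3, 4, 5] / [2]
  Insert 4 (step 6): P = [1, 2, 4, 8] / [5] / [7];  Q = [1, 3, 4, 5] / [2] / [6]
  Insert 6 (step 7): P = [1, 2, 4, 6] / [5, 8] / [7];  Q = [1, 3, 4, 5] / [2, 7] / [6]
  Insert 3 (step 8): P = [1, 2, 3, 6] / [4, 8] / [5] / [7];  Q = [1, 3, 4, 5] / [2, 7] / [6] / [8]
Final shape: (4, 2, 1, 1).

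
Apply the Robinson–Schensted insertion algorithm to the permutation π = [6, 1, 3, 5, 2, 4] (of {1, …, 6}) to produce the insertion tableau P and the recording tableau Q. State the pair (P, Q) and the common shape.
P = [1, 2, 4] / [3, 5] / [6];  Q = [1, 3, 4] / [2, 6] / [5];  common shape = (3, 2, 1)

Row-insert the values π_1, π_2, … into P one at a time, bumping the leftmost entry strictly greater than the inserted value down to the next row. The recording tableau Q records, in position (i, j), the step at which that cell was added to P.
  Insert 6 (step 1): P = [6];  Q = [1]
  Insert 1 (step 2): P = [1] / [6];  Q = [1] / [2]
  Insert 3 (step 3): P = [1, 3] / [6];  Q = [1, 3] / [2]
  Insert 5 (step 4): P = [1, 3, 5] / [6];  Q = [1, 3, 4] / [2]
  Insert 2 (step 5): P = [1, 2, 5] / [3] / [6];  Q = [1, 3, 4] / [2] / [5]
  Insert 4 (step 6): P = [1, 2, 4] / [3, 5] / [6];  Q = [1, 3, 4] / [2, 6] / [5]
Final shape: (3, 2, 1).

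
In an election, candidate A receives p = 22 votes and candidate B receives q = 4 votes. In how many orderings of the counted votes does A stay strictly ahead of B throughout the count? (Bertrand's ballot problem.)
Strict-lead orderings = 10350

Total orderings of the 26 votes with 22 for A: C(26, 22) = 14950. By the Bertrand ballot formula (Cycle Lemma / reflection principle), the number of orderings in which A is strictly ahead of B throughout is (p − q)/(p + q) · C(p + q, p) = (22 − 4)/(22 + 4) · 14950 = 10350.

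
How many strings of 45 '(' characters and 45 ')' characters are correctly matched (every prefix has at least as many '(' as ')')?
C_45 = 2257117854077248073253720

These balanced parentheses are counted by the Catalan number C_n = (1/(n + 1)) · C(2n, n). For n = 45: C_45 = (1/46) · C(90, 45) = 103827421287553411369671120/46 = 2257117854077248073253720.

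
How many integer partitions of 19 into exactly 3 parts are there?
p(19, 3 parts) = 30

Partitions of n into exactly k parts are in bijection with partitions of n − k into at most k parts (subtract 1 from each part). So p(19, exactly 3) = p(16, parts ≤ 3). Computing via the recurrence p(m, j) = p(m, j−1) + p(m−j, j) gives 30.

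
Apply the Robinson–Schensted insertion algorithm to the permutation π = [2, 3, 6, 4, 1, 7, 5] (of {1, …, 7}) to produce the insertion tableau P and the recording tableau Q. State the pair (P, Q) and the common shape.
P = [1, 3, 4, 5] / [2, 7] / [6];  Q = [1, 2, 3, 6] / [4, 7] / [5];  common shape = (4, 2, 1)

Row-insert the values π_1, π_2, … into P one at a time, bumping the leftmost entry strictly greater than the inserted value down to the next row. The recording tableau Q records, in position (i, j), the step at which that cell was added to P.
  Insert 2 (step 1): P = [2];  Q = [1]
  Insert 3 (step 2): P = [2, 3];  Q = [1, 2]
  Insert 6 (step 3): P = [2, 3, 6];  Q = [1, 2, 3]
  Insert 4 (step 4): P = [2, 3, 4] / [6];  Q = [1, 2, 3] / [4]
  Insert 1 (step 5): P = [1, 3, 4] / [2] / [6];  Q = [1, 2, 3] / [4] / [5]
  Insert 7 (step 6): P = [1, 3, 4, 7] / [2] / [6];  Q = [1, 2, 3, 6] / [4] / [5]
  Insert 5 (step 7): P = [1, 3, 4, 5] / [2, 7] / [6];  Q = [1, 2, 3, 6] / [4, 7] / [5]
Final shape: (4, 2, 1).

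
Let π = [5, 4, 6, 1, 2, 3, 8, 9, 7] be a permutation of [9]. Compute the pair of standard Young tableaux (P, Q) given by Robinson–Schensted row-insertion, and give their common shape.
P = [1, 2, 3, 7, 9] / [4, 6, 8] / [5];  Q = [1, 3, 6, 7, 8] / [2, 5, 9] / [4];  common shape = (5, 3, 1)

Row-insert the values π_1, π_2, … into P one at a time, bumping the leftmost entry strictly greater than the inserted value down to the next row. The recording tableau Q records, in position (i, j), the step at which that cell was added to P.
  Insert 5 (step 1): P = [5];  Q = [1]
  Insert 4 (step 2): P = [4] / [5];  Q = [1] / [2]
  Insert 6 (step 3): P = [4, 6] / [5];  Q = [1, 3] / [2]
  Insert 1 (step 4): P = [1, 6] / [4] / [5];  Q = [1, 3] / [2] / [4]
  Insert 2 (step 5): P = [1, 2] / [4, 6] / [5];  Q = [1, 3] / [2, 5] / [4]
  Insert 3 (step 6): P = [1, 2, 3] / [4, 6] / [5];  Q = [1, 3, 6] / [2, 5] / [4]
  Insert 8 (step 7): P = [1, 2, 3, 8] / [4, 6] / [5];  Q = [1, 3, 6, 7] / [2, 5] / [4]
  Insert 9 (step 8): P = [1, 2, 3, 8, 9] / [4, 6] / [5];  Q = [1, 3, 6, 7, 8] / [2, 5] / [4]
  Insert 7 (step 9): P = [1, 2, 3, 7, 9] / [4, 6, 8] / [5];  Q = [1, 3, 6, 7, 8] / [2, 5, 9] / [4]
Final shape: (5, 3, 1).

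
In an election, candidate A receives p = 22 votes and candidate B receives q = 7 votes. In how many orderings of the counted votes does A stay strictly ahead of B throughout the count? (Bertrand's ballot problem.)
Strict-lead orderings = 807300

Total orderings of the 29 votes with 22 for A: C(29, 22) = 1560780. By the Bertrand ballot formula (Cycle Lemma / reflection principle), the number of orderings in which A is strictly ahead of B throughout is (p − q)/(p + q) · C(p + q, p) = (22 − 7)/(22 + 7) · 1560780 = 807300.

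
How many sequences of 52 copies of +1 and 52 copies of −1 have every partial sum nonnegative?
C_52 = 29869166945772625950142417512

These ballot sequences are counted by the Catalan number C_n = (1/(n + 1)) · C(2n, n). For n = 52: C_52 = (1/53) · C(104, 52) = 1583065848125949175357548128136/53 = 29869166945772625950142417512.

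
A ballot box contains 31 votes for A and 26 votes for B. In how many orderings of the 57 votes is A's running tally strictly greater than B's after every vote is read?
Strict-lead orderings = 1072007803888560

Total orderings of the 57 votes with 31 for A: C(57, 31) = 12220888964329584. By the Bertrand ballot formula (Cycle Lemma / reflection principle), the number of orderings in which A is strictly ahead of B throughout is (p − q)/(p + q) · C(p + q, p) = (31 − 26)/(31 + 26) · 12220888964329584 = 1072007803888560.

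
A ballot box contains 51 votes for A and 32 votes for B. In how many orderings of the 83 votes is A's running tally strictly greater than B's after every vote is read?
Strict-lead orderings = 22129082049964333217202

Total orderings of the 83 votes with 51 for A: C(83, 51) = 96669147902475771422514. By the Bertrand ballot formula (Cycle Lemma / reflection principle), the number of orderings in which A is strictly ahead of B throughout is (p − q)/(p + q) · C(p + q, p) = (51 − 32)/(51 + 32) · 96669147902475771422514 = 22129082049964333217202.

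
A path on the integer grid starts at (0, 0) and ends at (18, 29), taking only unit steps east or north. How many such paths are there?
Number of paths = 4568648125690

A monotone lattice path from (0, 0) to (18, 29) consists of 18 east steps and 29 north steps in some order, so it is determined by which 18 of the 47 steps are east. The count is C(47, 18) = 4568648125690.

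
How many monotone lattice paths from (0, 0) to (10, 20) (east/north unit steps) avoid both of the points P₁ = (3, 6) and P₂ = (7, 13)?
Number of paths = 14301495

Inclusion–exclusion. Total paths: C(30, 10) = 30045015. Through P₁: C(9, 3)·C(21, 7) = 9767520. Through P₂: C(20, 7)·C(10, 3) = 9302400. Since P₁ is strictly southwest of P₂, a monotone path through both must visit P₁ then P₂; paths through both = C(9, 3)·C(11, 4)·C(10, 3) = 3326400. Avoid both = 30045015 − 9767520 − 9302400 + 3326400 = 14301495.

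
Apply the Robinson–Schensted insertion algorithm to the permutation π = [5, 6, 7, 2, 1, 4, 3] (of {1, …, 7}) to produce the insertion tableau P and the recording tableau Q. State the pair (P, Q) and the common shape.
P = [1, 3, 7] / [2, 4] / [5, 6];  Q = [1, 2, 3] / [4, 6] / [5, 7];  common shape = (3, 2, 2)

Row-insert the values π_1, π_2, … into P one at a time, bumping the leftmost entry strictly greater than the inserted value down to the next row. The recording tableau Q records, in position (i, j), the step at which that cell was added to P.
  Insert 5 (step 1): P = [5];  Q = [1]
  Insert 6 (step 2): P = [5, 6];  Q = [1, 2]
  Insert 7 (step 3): P = [5, 6, 7];  Q = [1, 2, 3]
  Insert 2 (step 4): P = [2, 6, 7] / [5];  Q = [1, 2, 3] / [4]
  Insert 1 (step 5): P = [1, 6, 7] / [2] / [5];  Q = [1, 2, 3] / [4] / [5]
  Insert 4 (step 6): P = [1, 4, 7] / [2, 6] / [5];  Q = [1, 2, 3] / [4, 6] / [5]
  Insert 3 (step 7): P = [1, 3, 7] / [2, 4] / [5, 6];  Q = [1, 2, 3] / [4, 6] / [5, 7]
Final shape: (3, 2, 2).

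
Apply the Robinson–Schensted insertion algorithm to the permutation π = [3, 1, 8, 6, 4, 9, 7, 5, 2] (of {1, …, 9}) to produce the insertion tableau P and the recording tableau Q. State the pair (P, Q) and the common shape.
P = [1, 2, 5] / [3, 4, 7] / [6, 9] / [8];  Q = [1, 3, 6] / [2, 4, 7] / [5, 8] / [9];  common shape = (3, 3, 2, 1)

Row-insert the values π_1, π_2, … into P one at a time, bumping the leftmost entry strictly greater than the inserted value down to the next row. The recording tableau Q records, in position (i, j), the step at which that cell was added to P.
  Insert 3 (step 1): P = [3];  Q = [1]
  Insert 1 (step 2): P = [1] / [3];  Q = [1] / [2]
  Insert 8 (step 3): P = [1, 8] / [3];  Q = [1, 3] / [2]
  Insert 6 (step 4): P = [1, 6] / [3, 8];  Q = [1, 3] / [2, 4]
  Insert 4 (step 5): P = [1, 4] / [3, 6] / [8];  Q = [1, 3] / [2, 4] / [5]
  Insert 9 (step 6): P = [1, 4, 9] / [3, 6] / [8];  Q = [1, 3, 6] / [2, 4] / [5]
  Insert 7 (step 7): P = [1, 4, 7] / [3, 6, 9] / [8];  Q = [1, 3, 6] / [2, 4, 7] / [5]
  Insert 5 (step 8): P = [1, 4, 5] / [3, 6, 7] / [8, 9];  Q = [1, 3, 6] / [2, 4, 7] / [5, 8]
  Insert 2 (step 9): P = [1, 2, 5] / [3, 4, 7] / [6, 9] / [8];  Q = [1, 3, 6] / [2, 4, 7] / [5, 8] / [9]
Final shape: (3, 3, 2, 1).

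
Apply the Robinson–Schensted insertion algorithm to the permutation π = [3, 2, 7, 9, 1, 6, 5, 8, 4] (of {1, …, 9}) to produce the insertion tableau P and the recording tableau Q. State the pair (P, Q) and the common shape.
P = [1, 4, 8] / [2, 5, 9] / [3, 6] / [7];  Q = [1, 3, 4] / [2, 6, 8] / [5, 7] / [9];  common shape = (3, 3, 2, 1)

Row-insert the values π_1, π_2, … into P one at a time, bumping the leftmost entry strictly greater than the inserted value down to the next row. The recording tableau Q records, in position (i, j), the step at which that cell was added to P.
  Insert 3 (step 1): P = [3];  Q = [1]
  Insert 2 (step 2): P = [2] / [3];  Q = [1] / [2]
  Insert 7 (step 3): P = [2, 7] / [3];  Q = [1, 3] / [2]
  Insert 9 (step 4): P = [2, 7, 9] / [3];  Q = [1, 3, 4] / [2]
  Insert 1 (step 5): P = [1, 7, 9] / [2] / [3];  Q = [1, 3, 4] / [2] / [5]
  Insert 6 (step 6): P = [1, 6, 9] / [2, 7] / [3];  Q = [1, 3, 4] / [2, 6] / [5]
  Insert 5 (step 7): P = [1, 5, 9] / [2, 6] / [3, 7];  Q = [1, 3, 4] / [2, 6] / [5, 7]
  Insert 8 (step 8): P = [1, 5, 8] / [2, 6, 9] / [3, 7];  Q = [1, 3, 4] / [2, 6, 8] / [5, 7]
  Insert 4 (step 9): P = [1, 4, 8] / [2, 5, 9] / [3, 6] / [7];  Q = [1, 3, 4] / [2, 6, 8] / [5, 7] / [9]
Final shape: (3, 3, 2, 1).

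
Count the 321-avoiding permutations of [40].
C_40 = 2622127042276492108820

These 321-avoiding permutations are counted by the Catalan number C_n = (1/(n + 1)) · C(2n, n). For n = 40: C_40 = (1/41) · C(80, 40) = 107507208733336176461620/41 = 2622127042276492108820.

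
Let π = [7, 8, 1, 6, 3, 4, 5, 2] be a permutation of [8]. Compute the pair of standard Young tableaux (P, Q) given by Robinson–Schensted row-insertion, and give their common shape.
P = [1, 2, 4, 5] / [3, 8] / [6] / [7];  Q = [1, 2, 6, 7] / [3, 4] / [5] / [8];  common shape = (4, 2, 1, 1)

Row-insert the values π_1, π_2, … into P one at a time, bumping the leftmost entry strictly greater than the inserted value down to the next row. The recording tableau Q records, in position (i, j), the step at which that cell was added to P.
  Insert 7 (step 1): P = [7];  Q = [1]
  Insert 8 (step 2): P = [7, 8];  Q = [1, 2]
  Insert 1 (step 3): P = [1, 8] / [7];  Q = [1, 2] / [3]
  Insert 6 (step 4): P = [1, 6] / [7, 8];  Q = [1, 2] / [3, 4]
  Insert 3 (step 5): P = [1, 3] / [6, 8] / [7];  Q = [1, 2] / [3, 4] / [5]
  Insert 4 (step 6): P = [1, 3, 4] / [6, 8] / [7];  Q = [1, 2, 6] / [3, 4] / [5]
  Insert 5 (step 7): P = [1, 3, 4, 5] / [6, 8] / [7];  Q = [1, 2, 6, 7] / [3, 4] / [5]
  Insert 2 (step 8): P = [1, 2, 4, 5] / [3, 8] / [6] / [7];  Q = [1, 2, 6, 7] / [3, 4] / [5] / [8]
Final shape: (4, 2, 1, 1).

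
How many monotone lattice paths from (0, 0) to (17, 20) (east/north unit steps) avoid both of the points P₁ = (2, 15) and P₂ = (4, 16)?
Number of paths = 15892700106

Inclusion–exclusion. Total paths: C(37, 17) = 15905368710. Through P₁: C(17, 2)·C(20, 15) = 2108544. Through P₂: C(20, 4)·C(17, 13) = 11531100. Since P₁ is strictly southwest of P₂, a monotone path through both must visit P₁ then P₂; paths through both = C(17, 2)·C(3, 2)·C(17, 13) = 971040. Avoid both = 15905368710 − 2108544 − 11531100 + 971040 = 15892700106.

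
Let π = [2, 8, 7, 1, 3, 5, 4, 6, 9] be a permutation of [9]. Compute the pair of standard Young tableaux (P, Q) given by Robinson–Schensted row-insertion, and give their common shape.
P = [1, 3, 4, 6, 9] / [2, 5] / [7] / [8];  Q = [1, 2, 6, 8, 9] / [3, 5] / [4] / [7];  common shape = (5, 2, 1, 1)

Row-insert the values π_1, π_2, … into P one at a time, bumping the leftmost entry strictly greater than the inserted value down to the next row. The recording tableau Q records, in position (i, j), the step at which that cell was added to P.
  Insert 2 (step 1): P = [2];  Q = [1]
  Insert 8 (step 2): P = [2, 8];  Q = [1, 2]
  Insert 7 (step 3): P = [2, 7] / [8];  Q = [1, 2] / [3]
  Insert 1 (step 4): P = [1, 7] / [2] / [8];  Q = [1, 2] / [3] / [4]
  Insert 3 (step 5): P = [1, 3] / [2, 7] / [8];  Q = [1, 2] / [3, 5] / [4]
  Insert 5 (step 6): P = [1, 3, 5] / [2, 7] / [8];  Q = [1, 2, 6] / [3, 5] / [4]
  Insert 4 (step 7): P = [1, 3, 4] / [2, 5] / [7] / [8];  Q = [1, 2, 6] / [3, 5] / [4] / [7]
  Insert 6 (step 8): P = [1, 3, 4, 6] / [2, 5] / [7] / [8];  Q = [1, 2, 6, 8] / [3, 5] / [4] / [7]
  Insert 9 (step 9): P = [1, 3, 4, 6, 9] / [2, 5] / [7] / [8];  Q = [1, 2, 6, 8, 9] / [3, 5] / [4] / [7]
Final shape: (5, 2, 1, 1).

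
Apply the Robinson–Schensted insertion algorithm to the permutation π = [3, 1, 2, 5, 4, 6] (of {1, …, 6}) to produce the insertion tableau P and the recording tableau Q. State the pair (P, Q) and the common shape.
P = [1, 2, 4, 6] / [3, 5];  Q = [1, 3, 4, 6] / [2, 5];  common shape = (4, 2)

Row-insert the values π_1, π_2, … into P one at a time, bumping the leftmost entry strictly greater than the inserted value down to the next row. The recording tableau Q records, in position (i, j), the step at which that cell was added to P.
  Insert 3 (step 1): P = [3];  Q = [1]
  Insert 1 (step 2): P = [1] / [3];  Q = [1] / [2]
  Insert 2 (step 3): P = [1, 2] / [3];  Q = [1, 3] / [2]
  Insert 5 (step 4): P = [1, 2, 5] / [3];  Q = [1, 3, 4] / [2]
  Insert 4 (step 5): P = [1, 2, 4] / [3, 5];  Q = [1, 3, 4] / [2, 5]
  Insert 6 (step 6): P = [1, 2, 4, 6] / [3, 5];  Q = [1, 3, 4, 6] / [2, 5]
Final shape: (4, 2).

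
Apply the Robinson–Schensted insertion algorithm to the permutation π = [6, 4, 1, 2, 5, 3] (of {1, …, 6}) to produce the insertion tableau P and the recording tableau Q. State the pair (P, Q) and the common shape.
P = [1, 2, 3] / [4, 5] / [6];  Q = [1, 4, 5] / [2, 6] / [3];  common shape = (3, 2, 1)

Row-insert the values π_1, π_2, … into P one at a time, bumping the leftmost entry strictly greater than the inserted value down to the next row. The recording tableau Q records, in position (i, j), the step at which that cell was added to P.
  Insert 6 (step 1): P = [6];  Q = [1]
  Insert 4 (step 2): P = [4] / [6];  Q = [1] / [2]
  Insert 1 (step 3): P = [1] / [4] / [6];  Q = [1] / [2] / [3]
  Insert 2 (step 4): P = [1, 2] / [4] / [6];  Q = [1, 4] / [2] / [3]
  Insert 5 (step 5): P = [1, 2, 5] / [4] / [6];  Q = [1, 4, 5] / [2] / [3]
  Insert 3 (step 6): P = [1, 2, 3] / [4, 5] / [6];  Q = [1, 4, 5] / [2, 6] / [3]
Final shape: (3, 2, 1).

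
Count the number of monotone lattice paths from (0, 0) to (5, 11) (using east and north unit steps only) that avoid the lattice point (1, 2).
Number of paths = 2223

Total paths from (0, 0) to (5, 11): C(16, 5) = 4368. Paths through (1, 2): (paths (0, 0) → (1, 2)) × (paths (1, 2) → (5, 11)) = C(3, 1) · C(13, 4) = 3 · 715 = 2145. Avoidance count = 4368 − 2145 = 2223.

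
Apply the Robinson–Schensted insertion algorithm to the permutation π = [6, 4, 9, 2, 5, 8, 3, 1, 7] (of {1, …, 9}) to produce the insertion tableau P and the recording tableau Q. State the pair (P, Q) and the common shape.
P = [1, 3, 7] / [2, 5, 8] / [4, 9] / [6];  Q = [1, 3, 6] / [2, 5, 9] / [4, 7] / [8];  common shape = (3, 3, 2, 1)

Row-insert the values π_1, π_2, … into P one at a time, bumping the leftmost entry strictly greater than the inserted value down to the next row. The recording tableau Q records, in position (i, j), the step at which that cell was added to P.
  Insert 6 (step 1): P = [6];  Q = [1]
  Insert 4 (step 2): P = [4] / [6];  Q = [1] / [2]
  Insert 9 (step 3): P = [4, 9] / [6];  Q = [1, 3] / [2]
  Insert 2 (step 4): P = [2, 9] / [4] / [6];  Q = [1, 3] / [2] / [4]
  Insert 5 (step 5): P = [2, 5] / [4, 9] / [6];  Q = [1, 3] / [2, 5] / [4]
  Insert 8 (step 6): P = [2, 5, 8] / [4, 9] / [6];  Q = [1, 3, 6] / [2, 5] / [4]
  Insert 3 (step 7): P = [2, 3, 8] / [4, 5] / [6, 9];  Q = [1, 3, 6] / [2, 5] / [4, 7]
  Insert 1 (step 8): P = [1, 3, 8] / [2, 5] / [4, 9] / [6];  Q = [1, 3, 6] / [2, 5] / [4, 7] / [8]
  Insert 7 (step 9): P = [1, 3, 7] / [2, 5, 8] / [4, 9] / [6];  Q = [1, 3, 6] / [2, 5, 9] / [4, 7] / [8]
Final shape: (3, 3, 2, 1).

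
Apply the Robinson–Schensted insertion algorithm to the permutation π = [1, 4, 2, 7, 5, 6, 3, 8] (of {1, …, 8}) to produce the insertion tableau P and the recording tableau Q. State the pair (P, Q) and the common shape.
P = [1, 2, 3, 6, 8] / [4, 5] / [7];  Q = [1, 2, 4, 6, 8] / [3, 5] / [7];  common shape = (5, 2, 1)

Row-insert the values π_1, π_2, … into P one at a time, bumping the leftmost entry strictly greater than the inserted value down to the next row. The recording tableau Q records, in position (i, j), the step at which that cell was added to P.
  Insert 1 (step 1): P = [1];  Q = [1]
  Insert 4 (step 2): P = [1, 4];  Q = [1, 2]
  Insert 2 (step 3): P = [1, 2] / [4];  Q = [1, 2] / [3]
  Insert 7 (step 4): P = [1, 2, 7] / [4];  Q = [1, 2, 4] / [3]
  Insert 5 (step 5): P = [1, 2, 5] / [4, 7];  Q = [1, 2, 4] / [3, 5]
  Insert 6 (step 6): P = [1, 2, 5, 6] / [4, 7];  Q = [1, 2, 4, 6] / [3, 5]
  Insert 3 (step 7): P = [1, 2, 3, 6] / [4, 5] / [7];  Q = [1, 2, 4, 6] / [3, 5] / [7]
  Insert 8 (step 8): P = [1, 2, 3, 6, 8] / [4, 5] / [7];  Q = [1, 2, 4, 6, 8] / [3, 5] / [7]
Final shape: (5, 2, 1).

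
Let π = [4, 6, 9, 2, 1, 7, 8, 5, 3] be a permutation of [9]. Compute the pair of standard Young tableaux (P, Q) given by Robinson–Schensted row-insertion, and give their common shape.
P = [1, 3, 7, 8] / [2, 5] / [4, 6] / [9];  Q = [1, 2, 3, 7] / [4, 6] / [5, 8] / [9];  common shape = (4, 2, 2, 1)

Row-insert the values π_1, π_2, … into P one at a time, bumping the leftmost entry strictly greater than the inserted value down to the next row. The recording tableau Q records, in position (i, j), the step at which that cell was added to P.
  Insert 4 (step 1): P = [4];  Q = [1]
  Insert 6 (step 2): P = [4, 6];  Q = [1, 2]
  Insert 9 (step 3): P = [4, 6, 9];  Q = [1, 2, 3]
  Insert 2 (step 4): P = [2, 6, 9] / [4];  Q = [1, 2, 3] / [4]
  Insert 1 (step 5): P = [1, 6, 9] / [2] / [4];  Q = [1, 2, 3] / [4] / [5]
  Insert 7 (step 6): P = [1, 6, 7] / [2, 9] / [4];  Q = [1, 2, 3] / [4, 6] / [5]
  Insert 8 (step 7): P = [1, 6, 7, 8] / [2, 9] / [4];  Q = [1, 2, 3, 7] / [4, 6] / [5]
  Insert 5 (step 8): P = [1, 5, 7, 8] / [2, 6] / [4, 9];  Q = [1, 2, 3, 7] / [4, 6] / [5, 8]
  Insert 3 (step 9): P = [1, 3, 7, 8] / [2, 5] / [4, 6] / [9];  Q = [1, 2, 3, 7] / [4, 6] / [5, 8] / [9]
Final shape: (4, 2, 2, 1).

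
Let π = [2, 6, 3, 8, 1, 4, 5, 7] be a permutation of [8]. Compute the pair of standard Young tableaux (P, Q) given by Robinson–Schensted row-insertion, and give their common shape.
P = [1, 3, 4, 5, 7] / [2, 8] / [6];  Q = [1, 2, 4, 7, 8] / [3, 6] / [5];  common shape = (5, 2, 1)

Row-insert the values π_1, π_2, … into P one at a time, bumping the leftmost entry strictly greater than the inserted value down to the next row. The recording tableau Q records, in position (i, j), the step at which that cell was added to P.
  Insert 2 (step 1): P = [2];  Q = [1]
  Insert 6 (step 2): P = [2, 6];  Q = [1, 2]
  Insert 3 (step 3): P = [2, 3] / [6];  Q = [1, 2] / [3]
  Insert 8 (step 4): P = [2, 3, 8] / [6];  Q = [1, 2, 4] / [3]
  Insert 1 (step 5): P = [1, 3, 8] / [2] / [6];  Q = [1, 2, 4] / [3] / [5]
  Insert 4 (step 6): P = [1, 3, 4] / [2, 8] / [6];  Q = [1, 2, 4] / [3, 6] / [5]
  Insert 5 (step 7): P = [1, 3, 4, 5] / [2, 8] / [6];  Q = [1, 2, 4, 7] / [3, 6] / [5]
  Insert 7 (step 8): P = [1, 3, 4, 5, 7] / [2, 8] / [6];  Q = [1, 2, 4, 7, 8] / [3, 6] / [5]
Final shape: (5, 2, 1).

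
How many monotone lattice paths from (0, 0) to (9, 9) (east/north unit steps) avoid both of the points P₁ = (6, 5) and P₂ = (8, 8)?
Number of paths = 15950

Inclusion–exclusion. Total paths: C(18, 9) = 48620. Through P₁: C(11, 6)·C(7, 3) = 16170. Through P₂: C(16, 8)·C(2, 1) = 25740. Since P₁ is strictly southwest of P₂, a monotone path through both must visit P₁ then P₂; paths through both = C(11, 6)·C(5, 2)·C(2, 1) = 9240. Avoid both = 48620 − 16170 − 25740 + 9240 = 15950.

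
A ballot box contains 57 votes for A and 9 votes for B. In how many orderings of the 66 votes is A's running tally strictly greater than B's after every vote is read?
Strict-lead orderings = 26919368320

Total orderings of the 66 votes with 57 for A: C(66, 57) = 37014131440. By the Bertrand ballot formula (Cycle Lemma / reflection principle), the number of orderings in which A is strictly ahead of B throughout is (p − q)/(p + q) · C(p + q, p) = (57 − 9)/(57 + 9) · 37014131440 = 26919368320.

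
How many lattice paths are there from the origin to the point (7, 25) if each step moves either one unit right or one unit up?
Number of paths = 3365856

A monotone lattice path from (0, 0) to (7, 25) consists of 7 east steps and 25 north steps in some order, so it is determined by which 7 of the 32 steps are east. The count is C(32, 7) = 3365856.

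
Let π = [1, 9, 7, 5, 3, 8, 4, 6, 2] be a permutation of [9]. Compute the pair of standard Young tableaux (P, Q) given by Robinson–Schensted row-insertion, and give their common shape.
P = [1, 2, 4, 6] / [3, 8] / [5] / [7] / [9];  Q = [1, 2, 6, 8] / [3, 7] / [4] / [5] / [9];  common shape = (4, 2, 1, 1, 1)

Row-insert the values π_1, π_2, … into P one at a time, bumping the leftmost entry strictly greater than the inserted value down to the next row. The recording tableau Q records, in position (i, j), the step at which that cell was added to P.
  Insert 1 (step 1): P = [1];  Q = [1]
  Insert 9 (step 2): P = [1, 9];  Q = [1, 2]
  Insert 7 (step 3): P = [1, 7] / [9];  Q = [1, 2] / [3]
  Insert 5 (step 4): P = [1, 5] / [7] / [9];  Q = [1, 2] / [3] / [4]
  Insert 3 (step 5): P = [1, 3] / [5] / [7] / [9];  Q = [1, 2] / [3] / [4] / [5]
  Insert 8 (step 6): P = [1, 3, 8] / [5] / [7] / [9];  Q = [1, 2, 6] / [3] / [4] / [5]
  Insert 4 (step 7): P = [1, 3, 4] / [5, 8] / [7] / [9];  Q = [1, 2, 6] / [3, 7] / [4] / [5]
  Insert 6 (step 8): P = [1, 3, 4, 6] / [5, 8] / [7] / [9];  Q = [1, 2, 6, 8] / [3, 7] / [4] / [5]
  Insert 2 (step 9): P = [1, 2, 4, 6] / [3, 8] / [5] / [7] / [9];  Q = [1, 2, 6, 8] / [3, 7] / [4] / [5] / [9]
Final shape: (4, 2, 1, 1, 1).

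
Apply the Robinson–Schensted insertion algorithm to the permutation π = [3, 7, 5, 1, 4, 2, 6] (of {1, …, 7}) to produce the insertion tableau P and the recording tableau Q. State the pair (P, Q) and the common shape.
P = [1, 2, 6] / [3, 4] / [5] / [7];  Q = [1, 2, 7] / [3, 5] / [4] / [6];  common shape = (3, 2, 1, 1)

Row-insert the values π_1, π_2, … into P one at a time, bumping the leftmost entry strictly greater than the inserted value down to the next row. The recording tableau Q records, in position (i, j), the step at which that cell was added to P.
  Insert 3 (step 1): P = [3];  Q = [1]
  Insert 7 (step 2): P = [3, 7];  Q = [1, 2]
  Insert 5 (step 3): P = [3, 5] / [7];  Q = [1, 2] / [3]
  Insert 1 (step 4): P = [1, 5] / [3] / [7];  Q = [1, 2] / [3] / [4]
  Insert 4 (step 5): P = [1, 4] / [3, 5] / [7];  Q = [1, 2] / [3, 5] / [4]
  Insert 2 (step 6): P = [1, 2] / [3, 4] / [5] / [7];  Q = [1, 2] / [3, 5] / [4] / [6]
  Insert 6 (step 7): P = [1, 2, 6] / [3, 4] / [5] / [7];  Q = [1, 2, 7] / [3, 5] / [4] / [6]
Final shape: (3, 2, 1, 1).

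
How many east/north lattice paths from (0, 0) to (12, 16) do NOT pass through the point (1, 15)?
Number of paths = 30421563

Total paths from (0, 0) to (12, 16): C(28, 12) = 30421755. Paths through (1, 15): (paths (0, 0) → (1, 15)) × (paths (1, 15) → (12, 16)) = C(16, 1) · C(12, 11) = 16 · 12 = 192. Avoidance count = 30421755 − 192 = 30421563.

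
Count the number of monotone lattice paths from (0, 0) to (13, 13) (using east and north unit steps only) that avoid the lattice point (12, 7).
Number of paths = 10047884

Total paths from (0, 0) to (13, 13): C(26, 13) = 10400600. Paths through (12, 7): (paths (0, 0) → (12, 7)) × (paths (12, 7) → (13, 13)) = C(19, 12) · C(7, 1) = 50388 · 7 = 352716. Avoidance count = 10400600 − 352716 = 10047884.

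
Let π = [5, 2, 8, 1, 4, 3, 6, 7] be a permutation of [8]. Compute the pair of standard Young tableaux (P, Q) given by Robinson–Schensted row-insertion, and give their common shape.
P = [1, 3, 6, 7] / [2, 4] / [5, 8];  Q = [1, 3, 7, 8] / [2, 5] / [4, 6];  common shape = (4, 2, 2)

Row-insert the values π_1, π_2, … into P one at a time, bumping the leftmost entry strictly greater than the inserted value down to the next row. The recording tableau Q records, in position (i, j), the step at which that cell was added to P.
  Insert 5 (step 1): P = [5];  Q = [1]
  Insert 2 (step 2): P = [2] / [5];  Q = [1] / [2]
  Insert 8 (step 3): P = [2, 8] / [5];  Q = [1, 3] / [2]
  Insert 1 (step 4): P = [1, 8] / [2] / [5];  Q = [1, 3] / [2] / [4]
  Insert 4 (step 5): P = [1, 4] / [2, 8] / [5];  Q = [1, 3] / [2, 5] / [4]
  Insert 3 (step 6): P = [1, 3] / [2, 4] / [5, 8];  Q = [1, 3] / [2, 5] / [4, 6]
  Insert 6 (step 7): P = [1, 3, 6] / [2, 4] / [5, 8];  Q = [1, 3, 7] / [2, 5] / [4, 6]
  Insert 7 (step 8): P = [1, 3, 6, 7] / [2, 4] / [5, 8];  Q = [1, 3, 7, 8] / [2, 5] / [4, 6]
Final shape: (4, 2, 2).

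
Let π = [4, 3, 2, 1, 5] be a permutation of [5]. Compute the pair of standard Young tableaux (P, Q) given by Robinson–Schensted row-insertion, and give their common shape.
P = [1, 5] / [2] / [3] / [4];  Q = [1, 5] / [2] / [3] / [4];  common shape = (2, 1, 1, 1)

Row-insert the values π_1, π_2, … into P one at a time, bumping the leftmost entry strictly greater than the inserted value down to the next row. The recording tableau Q records, in position (i, j), the step at which that cell was added to P.
  Insert 4 (step 1): P = [4];  Q = [1]
  Insert 3 (step 2): P = [3] / [4];  Q = [1] / [2]
  Insert 2 (step 3): P = [2] / [3] / [4];  Q = [1] / [2] / [3]
  Insert 1 (step 4): P = [1] / [2] / [3] / [4];  Q = [1] / [2] / [3] / [4]
  Insert 5 (step 5): P = [1, 5] / [2] / [3] / [4];  Q = [1, 5] / [2] / [3] / [4]
Final shape: (2, 1, 1, 1).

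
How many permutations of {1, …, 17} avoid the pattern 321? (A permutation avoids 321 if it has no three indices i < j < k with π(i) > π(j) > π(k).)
C_17 = 129644790

These 321-avoiding permutations are counted by the Catalan number C_n = (1/(n + 1)) · C(2n, n). For n = 17: C_17 = (1/18) · C(34, 17) = 2333606220/18 = 129644790.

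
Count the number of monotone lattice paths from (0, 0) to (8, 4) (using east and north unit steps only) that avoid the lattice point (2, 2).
Number of paths = 327

Total paths from (0, 0) to (8, 4): C(12, 8) = 495. Paths through (2, 2): (paths (0, 0) → (2, 2)) × (paths (2, 2) → (8, 4)) = C(4, 2) · C(8, 6) = 6 · 28 = 168. Avoidance count = 495 − 168 = 327.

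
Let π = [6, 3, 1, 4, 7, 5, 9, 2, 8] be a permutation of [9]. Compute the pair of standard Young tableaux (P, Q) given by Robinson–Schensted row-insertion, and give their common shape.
P = [1, 2, 5, 8] / [3, 4, 9] / [6, 7];  Q = [1, 4, 5, 7] / [2, 6, 9] / [3, 8];  common shape = (4, 3, 2)

Row-insert the values π_1, π_2, … into P one at a time, bumping the leftmost entry strictly greater than the inserted value down to the next row. The recording tableau Q records, in position (i, j), the step at which that cell was added to P.
  Insert 6 (step 1): P = [6];  Q = [1]
  Insert 3 (step 2): P = [3] / [6];  Q = [1] / [2]
  Insert 1 (step 3): P = [1] / [3] / [6];  Q = [1] / [2] / [3]
  Insert 4 (step 4): P = [1, 4] / [3] / [6];  Q = [1, 4] / [2] / [3]
  Insert 7 (step 5): P = [1, 4, 7] / [3] / [6];  Q = [1, 4, 5] / [2] / [3]
  Insert 5 (step 6): P = [1, 4, 5] / [3, 7] / [6];  Q = [1, 4, 5] / [2, 6] / [3]
  Insert 9 (step 7): P = [1, 4, 5, 9] / [3, 7] / [6];  Q = [1, 4, 5, 7] / [2, 6] / [3]
  Insert 2 (step 8): P = [1, 2, 5, 9] / [3, 4] / [6, 7];  Q = [1, 4, 5, 7] / [2, 6] / [3, 8]
  Insert 8 (step 9): P = [1, 2, 5, 8] / [3, 4, 9] / [6, 7];  Q = [1, 4, 5, 7] / [2, 6, 9] / [3, 8]
Final shape: (4, 3, 2).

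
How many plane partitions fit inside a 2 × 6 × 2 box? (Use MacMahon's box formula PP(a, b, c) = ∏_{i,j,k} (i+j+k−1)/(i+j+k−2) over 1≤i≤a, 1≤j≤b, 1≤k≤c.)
PP(2, 6, 2) = 336

Evaluate the triple product over i = 1..2, j = 1..6, k = 1..2. The factors are (2/1) · (3/2) · (3/2) · (4/3) · (4/3) · (5/4) · (5/4) · (6/5) · … (24 factors total). The numerators and denominators telescope so the product is an integer; carrying out the multiplication exactly gives PP(2, 6, 2) = 336.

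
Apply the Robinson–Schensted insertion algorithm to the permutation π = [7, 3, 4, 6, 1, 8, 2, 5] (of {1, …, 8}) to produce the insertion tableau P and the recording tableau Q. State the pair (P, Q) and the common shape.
P = [1, 2, 5, 8] / [3, 4, 6] / [7];  Q = [1, 3, 4, 6] / [2, 7, 8] / [5];  common shape = (4, 3, 1)

Row-insert the values π_1, π_2, … into P one at a time, bumping the leftmost entry strictly greater than the inserted value down to the next row. The recording tableau Q records, in position (i, j), the step at which that cell was added to P.
  Insert 7 (step 1): P = [7];  Q = [1]
  Insert 3 (step 2): P = [3] / [7];  Q = [1] / [2]
  Insert 4 (step 3): P = [3, 4] / [7];  Q = [1, 3] / [2]
  Insert 6 (step 4): P = [3, 4, 6] / [7];  Q = [1, 3, 4] / [2]
  Insert 1 (step 5): P = [1, 4, 6] / [3] / [7];  Q = [1, 3, 4] / [2] / [5]
  Insert 8 (step 6): P = [1, 4, 6, 8] / [3] / [7];  Q = [1, 3, 4, 6] / [2] / [5]
  Insert 2 (step 7): P = [1, 2, 6, 8] / [3, 4] / [7];  Q = [1, 3, 4, 6] / [2, 7] / [5]
  Insert 5 (step 8): P = [1, 2, 5, 8] / [3, 4, 6] / [7];  Q = [1, 3, 4, 6] / [2, 7, 8] / [5]
Final shape: (4, 3, 1).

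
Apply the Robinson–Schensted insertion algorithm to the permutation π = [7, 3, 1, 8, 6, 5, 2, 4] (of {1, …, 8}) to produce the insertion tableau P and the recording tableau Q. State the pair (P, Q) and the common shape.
P = [1, 2, 4] / [3, 5] / [6, 8] / [7];  Q = [1, 4, 8] / [2, 5] / [3, 6] / [7];  common shape = (3, 2, 2, 1)

Row-insert the values π_1, π_2, … into P one at a time, bumping the leftmost entry strictly greater than the inserted value down to the next row. The recording tableau Q records, in position (i, j), the step at which that cell was added to P.
  Insert 7 (step 1): P = [7];  Q = [1]
  Insert 3 (step 2): P = [3] / [7];  Q = [1] / [2]
  Insert 1 (step 3): P = [1] / [3] / [7];  Q = [1] / [2] / [3]
  Insert 8 (step 4): P = [1, 8] / [3] / [7];  Q = [1, 4] / [2] / [3]
  Insert 6 (step 5): P = [1, 6] / [3, 8] / [7];  Q = [1, 4] / [2, 5] / [3]
  Insert 5 (step 6): P = [1, 5] / [3, 6] / [7, 8];  Q = [1, 4] / [2, 5] / [3, 6]
  Insert 2 (step 7): P = [1, 2] / [3, 5] / [6, 8] / [7];  Q = [1, 4] / [2, 5] / [3, 6] / [7]
  Insert 4 (step 8): P = [1, 2, 4] / [3, 5] / [6, 8] / [7];  Q = [1, 4, 8] / [2, 5] / [3, 6] / [7]
Final shape: (3, 2, 2, 1).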